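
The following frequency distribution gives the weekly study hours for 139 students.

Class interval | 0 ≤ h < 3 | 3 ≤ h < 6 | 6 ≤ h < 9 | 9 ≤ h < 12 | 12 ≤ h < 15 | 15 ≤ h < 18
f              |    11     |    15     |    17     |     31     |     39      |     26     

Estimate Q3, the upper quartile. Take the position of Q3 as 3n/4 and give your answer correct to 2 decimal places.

Cumulative frequencies: 11, 26, 43, 74, 113, 139
n = 139; position = 3n/4 = 104.25.
This falls in the class 12 ≤ h < 15: L = 12, F = 74, f = 39, h = 3.
Upper quartile ≈ 12 + ((104.25 − 74) / 39) × 3 = 14.3269

14.33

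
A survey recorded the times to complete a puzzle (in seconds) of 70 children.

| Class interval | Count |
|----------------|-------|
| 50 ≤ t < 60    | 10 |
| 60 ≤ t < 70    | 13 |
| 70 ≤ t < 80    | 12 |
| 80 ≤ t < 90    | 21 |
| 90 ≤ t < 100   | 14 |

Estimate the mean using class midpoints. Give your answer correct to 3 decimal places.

Midpoints: 55, 65, 75, 85, 95
Σfm = 10×55 + 13×65 + 12×75 + 21×85 + 14×95 = 5410
n = Σf = 70
Mean = 5410 / 70 = 77.2857

77.286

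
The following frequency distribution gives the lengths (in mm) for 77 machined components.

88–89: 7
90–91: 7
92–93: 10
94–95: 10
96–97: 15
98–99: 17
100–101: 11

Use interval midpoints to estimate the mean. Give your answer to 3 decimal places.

95.461

Midpoints: 88.5, 90.5, 92.5, 94.5, 96.5, 98.5, 100.5
Σfm = 7×88.5 + 7×90.5 + 10×92.5 + 10×94.5 + 15×96.5 + 17×98.5 + 11×100.5 = 7350.5
n = Σf = 77
Mean = 7350.5 / 77 = 95.4610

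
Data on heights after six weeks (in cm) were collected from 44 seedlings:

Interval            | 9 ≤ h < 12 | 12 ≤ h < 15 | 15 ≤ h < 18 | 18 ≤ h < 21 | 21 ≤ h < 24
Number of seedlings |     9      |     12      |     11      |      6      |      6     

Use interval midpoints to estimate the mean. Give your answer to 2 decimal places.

15.68

Midpoints: 10.5, 13.5, 16.5, 19.5, 22.5
Σfm = 9×10.5 + 12×13.5 + 11×16.5 + 6×19.5 + 6×22.5 = 690
n = Σf = 44
Mean = 690 / 44 = 15.6818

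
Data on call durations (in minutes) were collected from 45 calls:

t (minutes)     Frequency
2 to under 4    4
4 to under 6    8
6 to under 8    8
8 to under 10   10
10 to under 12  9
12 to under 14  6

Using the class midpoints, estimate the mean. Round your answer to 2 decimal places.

8.33

Midpoints: 3, 5, 7, 9, 11, 13
Σfm = 4×3 + 8×5 + 8×7 + 10×9 + 9×11 + 6×13 = 375
n = Σf = 45
Mean = 375 / 45 = 8.3333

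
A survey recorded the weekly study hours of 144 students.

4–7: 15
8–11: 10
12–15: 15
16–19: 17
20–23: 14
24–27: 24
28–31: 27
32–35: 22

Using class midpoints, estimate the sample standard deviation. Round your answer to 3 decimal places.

Midpoints: 5.5, 9.5, 13.5, 17.5, 21.5, 25.5, 29.5, 33.5
n = 144, Σfm = 3124, mean = 21.6944
Σfm² = 79560
Σf(m − x̄)² = Σfm² − (Σfm)²/n = 79560 − 3124²/144 = 11786.5556
Sample variance = 11786.5556 / 143 = 82.4235
Standard deviation = √82.4235 = 9.0787

9.079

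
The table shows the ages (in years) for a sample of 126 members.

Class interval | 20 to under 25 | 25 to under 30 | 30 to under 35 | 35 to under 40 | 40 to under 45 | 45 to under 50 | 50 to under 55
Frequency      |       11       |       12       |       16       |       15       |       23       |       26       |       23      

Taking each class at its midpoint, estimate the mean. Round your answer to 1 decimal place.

Midpoints: 22.5, 27.5, 32.5, 37.5, 42.5, 47.5, 52.5
Σfm = 11×22.5 + 12×27.5 + 16×32.5 + 15×37.5 + 23×42.5 + 26×47.5 + 23×52.5 = 5080
n = Σf = 126
Mean = 5080 / 126 = 40.3175

40.3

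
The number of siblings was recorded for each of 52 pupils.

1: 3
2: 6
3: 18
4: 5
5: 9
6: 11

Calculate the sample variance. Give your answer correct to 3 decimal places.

2.368

Values: 1, 2, 3, 4, 5, 6
n = 52, Σfx = 200, mean = 3.8462
Σfx² = 890
Σf(x − x̄)² = Σfx² − (Σfx)²/n = 890 − 200²/52 = 120.7692
Sample variance = 120.7692 / 51 = 2.3680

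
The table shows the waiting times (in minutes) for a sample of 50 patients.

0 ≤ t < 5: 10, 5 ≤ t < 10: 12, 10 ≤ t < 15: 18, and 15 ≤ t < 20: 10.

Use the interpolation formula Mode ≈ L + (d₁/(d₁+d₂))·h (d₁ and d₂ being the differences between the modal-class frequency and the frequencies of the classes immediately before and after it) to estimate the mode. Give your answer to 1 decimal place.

12.1

Modal class: 10 ≤ t < 15 (highest frequency 18).
d₁ = 18 − 12 = 6, d₂ = 18 − 10 = 8
Mode ≈ 10 + (6/(6+8)) × 5 = 10 + 2.1429 = 12.1429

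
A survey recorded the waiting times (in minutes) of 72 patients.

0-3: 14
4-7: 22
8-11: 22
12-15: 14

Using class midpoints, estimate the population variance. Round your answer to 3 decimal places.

Midpoints: 1.5, 5.5, 9.5, 13.5
n = 72, Σfm = 540, mean = 7.5000
Σfm² = 5234
Σf(m − x̄)² = Σfm² − (Σfm)²/n = 5234 − 540²/72 = 1184.0000
Population variance = 1184.0000 / 72 = 16.4444

16.444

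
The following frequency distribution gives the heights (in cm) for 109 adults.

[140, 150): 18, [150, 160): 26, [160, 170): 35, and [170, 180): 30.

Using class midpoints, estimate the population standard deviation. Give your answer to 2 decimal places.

10.43

Midpoints: 145, 155, 165, 175
n = 109, Σfm = 17665, mean = 162.0642
Σfm² = 2874725
Σf(m − x̄)² = Σfm² − (Σfm)²/n = 2874725 − 17665²/109 = 11860.5505
Population variance = 11860.5505 / 109 = 108.8124
Standard deviation = √108.8124 = 10.4313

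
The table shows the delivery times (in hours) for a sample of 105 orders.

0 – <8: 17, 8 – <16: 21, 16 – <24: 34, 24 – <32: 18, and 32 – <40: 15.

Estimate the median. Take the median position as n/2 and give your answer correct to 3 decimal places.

Cumulative frequencies: 17, 38, 72, 90, 105
n = 105; position = n/2 = 52.5.
This falls in the class 16 – <24: L = 16, F = 38, f = 34, h = 8.
Median ≈ 16 + ((52.5 − 38) / 34) × 8 = 19.4118

19.412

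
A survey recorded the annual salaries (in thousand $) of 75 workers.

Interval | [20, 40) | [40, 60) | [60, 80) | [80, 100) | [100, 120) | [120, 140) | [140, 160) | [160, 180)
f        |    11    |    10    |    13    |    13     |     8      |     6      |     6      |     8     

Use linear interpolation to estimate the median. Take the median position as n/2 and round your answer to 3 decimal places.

85.385

Cumulative frequencies: 11, 21, 34, 47, 55, 61, 67, 75
n = 75; position = n/2 = 37.5.
This falls in the class [80, 100): L = 80, F = 34, f = 13, h = 20.
Median ≈ 80 + ((37.5 − 34) / 13) × 20 = 85.3846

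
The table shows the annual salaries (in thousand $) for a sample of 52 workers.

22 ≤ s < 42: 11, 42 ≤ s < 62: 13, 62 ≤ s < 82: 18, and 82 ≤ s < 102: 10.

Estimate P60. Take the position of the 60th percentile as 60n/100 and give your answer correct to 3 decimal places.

70.000

Cumulative frequencies: 11, 24, 42, 52
n = 52; position = 60n/100 = 31.2.
This falls in the class 62 ≤ s < 82: L = 62, F = 24, f = 18, h = 20.
60th percentile ≈ 62 + ((31.2 − 24) / 18) × 20 = 70.0000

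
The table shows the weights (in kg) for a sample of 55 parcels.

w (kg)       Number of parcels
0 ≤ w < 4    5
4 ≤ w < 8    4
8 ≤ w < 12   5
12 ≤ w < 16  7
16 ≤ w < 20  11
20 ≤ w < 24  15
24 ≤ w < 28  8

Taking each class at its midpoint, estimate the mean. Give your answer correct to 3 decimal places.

Midpoints: 2, 6, 10, 14, 18, 22, 26
Σfm = 5×2 + 4×6 + 5×10 + 7×14 + 11×18 + 15×22 + 8×26 = 918
n = Σf = 55
Mean = 918 / 55 = 16.6909

16.691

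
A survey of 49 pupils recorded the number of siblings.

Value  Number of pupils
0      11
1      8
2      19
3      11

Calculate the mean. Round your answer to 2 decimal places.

1.61

Values: 0, 1, 2, 3
Σfx = 11×0 + 8×1 + 19×2 + 11×3 = 79
n = Σf = 49
Mean = 79 / 49 = 1.6122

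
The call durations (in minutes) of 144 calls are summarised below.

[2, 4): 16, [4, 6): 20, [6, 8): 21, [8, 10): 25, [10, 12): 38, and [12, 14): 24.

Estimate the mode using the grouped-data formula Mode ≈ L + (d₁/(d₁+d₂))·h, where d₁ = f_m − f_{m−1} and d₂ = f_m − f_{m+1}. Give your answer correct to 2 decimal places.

Modal class: [10, 12) (highest frequency 38).
d₁ = 38 − 25 = 13, d₂ = 38 − 24 = 14
Mode ≈ 10 + (13/(13+14)) × 2 = 10 + 0.9630 = 10.9630

10.96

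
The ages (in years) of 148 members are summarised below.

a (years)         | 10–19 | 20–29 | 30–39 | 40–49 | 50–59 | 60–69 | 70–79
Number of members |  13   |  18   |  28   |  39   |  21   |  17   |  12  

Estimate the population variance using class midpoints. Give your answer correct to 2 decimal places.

279.07

Midpoints: 14.5, 24.5, 34.5, 44.5, 54.5, 64.5, 74.5
n = 148, Σfm = 6466, mean = 43.6892
Σfm² = 323797
Σf(m − x̄)² = Σfm² − (Σfm)²/n = 323797 − 6466²/148 = 41302.7027
Population variance = 41302.7027 / 148 = 279.0723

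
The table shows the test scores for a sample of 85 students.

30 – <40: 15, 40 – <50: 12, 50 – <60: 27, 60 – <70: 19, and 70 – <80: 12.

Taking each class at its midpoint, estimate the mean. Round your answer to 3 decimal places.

55.118

Midpoints: 35, 45, 55, 65, 75
Σfm = 15×35 + 12×45 + 27×55 + 19×65 + 12×75 = 4685
n = Σf = 85
Mean = 4685 / 85 = 55.1176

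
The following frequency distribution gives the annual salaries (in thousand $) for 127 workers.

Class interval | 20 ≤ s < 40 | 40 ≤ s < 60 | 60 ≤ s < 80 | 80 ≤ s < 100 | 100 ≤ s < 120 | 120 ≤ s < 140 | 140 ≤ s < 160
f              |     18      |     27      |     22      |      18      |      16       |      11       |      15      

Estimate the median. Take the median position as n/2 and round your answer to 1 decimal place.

76.8

Cumulative frequencies: 18, 45, 67, 85, 101, 112, 127
n = 127; position = n/2 = 63.5.
This falls in the class 60 ≤ s < 80: L = 60, F = 45, f = 22, h = 20.
Median ≈ 60 + ((63.5 − 45) / 22) × 20 = 76.8182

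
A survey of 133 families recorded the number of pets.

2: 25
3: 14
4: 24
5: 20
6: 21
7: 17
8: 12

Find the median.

5

Cumulative frequencies: 25, 39, 63, 83, 104, 121, 133
n = 133, so the median is the value in position (n+1)/2 = 67.
Position 67 falls at value 5.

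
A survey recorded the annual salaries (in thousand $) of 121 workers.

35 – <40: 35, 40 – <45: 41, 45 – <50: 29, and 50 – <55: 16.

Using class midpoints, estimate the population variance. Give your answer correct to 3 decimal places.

Midpoints: 37.5, 42.5, 47.5, 52.5
n = 121, Σfm = 5272.5, mean = 43.5744
Σfm² = 232806.25
Σf(m − x̄)² = Σfm² − (Σfm)²/n = 232806.25 − 5272.5²/121 = 3060.3306
Population variance = 3060.3306 / 121 = 25.2920

25.292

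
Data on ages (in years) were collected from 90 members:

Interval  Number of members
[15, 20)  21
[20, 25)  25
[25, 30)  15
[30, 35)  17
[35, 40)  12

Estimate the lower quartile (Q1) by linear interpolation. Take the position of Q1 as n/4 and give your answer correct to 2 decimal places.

Cumulative frequencies: 21, 46, 61, 78, 90
n = 90; position = n/4 = 22.5.
This falls in the class [20, 25): L = 20, F = 21, f = 25, h = 5.
Lower quartile ≈ 20 + ((22.5 − 21) / 25) × 5 = 20.3000

20.30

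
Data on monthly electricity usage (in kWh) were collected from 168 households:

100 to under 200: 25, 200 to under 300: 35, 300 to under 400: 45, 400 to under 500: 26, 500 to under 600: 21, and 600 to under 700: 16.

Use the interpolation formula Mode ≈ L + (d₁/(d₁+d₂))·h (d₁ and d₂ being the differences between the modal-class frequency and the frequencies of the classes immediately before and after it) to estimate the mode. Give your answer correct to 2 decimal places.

Modal class: 300 to under 400 (highest frequency 45).
d₁ = 45 − 35 = 10, d₂ = 45 − 26 = 19
Mode ≈ 300 + (10/(10+19)) × 100 = 300 + 34.4828 = 334.4828

334.48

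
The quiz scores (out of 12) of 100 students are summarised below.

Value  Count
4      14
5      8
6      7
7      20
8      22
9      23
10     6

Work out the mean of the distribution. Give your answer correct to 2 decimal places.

7.21

Values: 4, 5, 6, 7, 8, 9, 10
Σfx = 14×4 + 8×5 + 7×6 + 20×7 + 22×8 + 23×9 + 6×10 = 721
n = Σf = 100
Mean = 721 / 100 = 7.2100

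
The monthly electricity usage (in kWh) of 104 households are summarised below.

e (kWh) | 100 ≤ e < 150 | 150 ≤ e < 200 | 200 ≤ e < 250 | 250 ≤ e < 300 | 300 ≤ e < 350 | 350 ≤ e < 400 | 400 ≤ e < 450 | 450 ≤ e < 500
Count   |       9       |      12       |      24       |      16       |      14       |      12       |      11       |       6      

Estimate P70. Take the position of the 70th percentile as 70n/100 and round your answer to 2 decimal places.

Cumulative frequencies: 9, 21, 45, 61, 75, 87, 98, 104
n = 104; position = 70n/100 = 72.8.
This falls in the class 300 ≤ e < 350: L = 300, F = 61, f = 14, h = 50.
70th percentile ≈ 300 + ((72.8 − 61) / 14) × 50 = 342.1429

342.14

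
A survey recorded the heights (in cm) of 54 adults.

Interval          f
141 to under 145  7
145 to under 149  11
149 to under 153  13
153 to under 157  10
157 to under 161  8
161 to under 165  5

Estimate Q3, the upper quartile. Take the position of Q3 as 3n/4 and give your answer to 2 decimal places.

Cumulative frequencies: 7, 18, 31, 41, 49, 54
n = 54; position = 3n/4 = 40.5.
This falls in the class 153 to under 157: L = 153, F = 31, f = 10, h = 4.
Upper quartile ≈ 153 + ((40.5 − 31) / 10) × 4 = 156.8000

156.80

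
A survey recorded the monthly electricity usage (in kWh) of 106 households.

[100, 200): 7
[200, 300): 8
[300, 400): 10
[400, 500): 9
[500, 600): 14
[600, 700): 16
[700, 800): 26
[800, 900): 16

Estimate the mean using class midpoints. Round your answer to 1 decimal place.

583.0

Midpoints: 150, 250, 350, 450, 550, 650, 750, 850
Σfm = 7×150 + 8×250 + 10×350 + 9×450 + 14×550 + 16×650 + 26×750 + 16×850 = 61800
n = Σf = 106
Mean = 61800 / 106 = 583.0189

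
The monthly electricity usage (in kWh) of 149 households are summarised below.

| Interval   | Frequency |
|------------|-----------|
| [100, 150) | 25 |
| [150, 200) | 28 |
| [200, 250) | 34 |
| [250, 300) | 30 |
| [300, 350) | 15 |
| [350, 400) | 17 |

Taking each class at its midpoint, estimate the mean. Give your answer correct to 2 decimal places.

236.07

Midpoints: 125, 175, 225, 275, 325, 375
Σfm = 25×125 + 28×175 + 34×225 + 30×275 + 15×325 + 17×375 = 35175
n = Σf = 149
Mean = 35175 / 149 = 236.0738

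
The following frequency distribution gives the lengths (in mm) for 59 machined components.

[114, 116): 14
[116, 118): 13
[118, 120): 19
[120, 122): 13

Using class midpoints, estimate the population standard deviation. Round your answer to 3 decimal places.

2.158

Midpoints: 115, 117, 119, 121
n = 59, Σfm = 6965, mean = 118.0508
Σfm² = 822499
Σf(m − x̄)² = Σfm² − (Σfm)²/n = 822499 − 6965²/59 = 274.8475
Population variance = 274.8475 / 59 = 4.6584
Standard deviation = √4.6584 = 2.1583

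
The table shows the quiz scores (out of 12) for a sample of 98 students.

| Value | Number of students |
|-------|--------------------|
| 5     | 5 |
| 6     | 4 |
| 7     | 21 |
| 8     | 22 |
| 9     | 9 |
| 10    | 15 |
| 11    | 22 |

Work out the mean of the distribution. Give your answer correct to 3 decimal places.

8.622

Values: 5, 6, 7, 8, 9, 10, 11
Σfx = 5×5 + 4×6 + 21×7 + 22×8 + 9×9 + 15×10 + 22×11 = 845
n = Σf = 98
Mean = 845 / 98 = 8.6224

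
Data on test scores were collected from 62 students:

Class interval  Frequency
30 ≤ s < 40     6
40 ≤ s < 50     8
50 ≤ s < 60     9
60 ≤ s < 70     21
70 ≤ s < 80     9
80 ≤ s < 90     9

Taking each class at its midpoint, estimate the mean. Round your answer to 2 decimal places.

Midpoints: 35, 45, 55, 65, 75, 85
Σfm = 6×35 + 8×45 + 9×55 + 21×65 + 9×75 + 9×85 = 3870
n = Σf = 62
Mean = 3870 / 62 = 62.4194

62.42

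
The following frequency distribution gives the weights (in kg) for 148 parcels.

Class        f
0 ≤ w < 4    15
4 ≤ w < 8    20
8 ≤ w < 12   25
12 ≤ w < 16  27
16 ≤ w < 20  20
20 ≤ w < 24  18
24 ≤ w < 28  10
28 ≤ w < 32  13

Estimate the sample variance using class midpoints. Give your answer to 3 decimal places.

Midpoints: 2, 6, 10, 14, 18, 22, 26, 30
n = 148, Σfm = 2184, mean = 14.7568
Σfm² = 42224
Σf(m − x̄)² = Σfm² − (Σfm)²/n = 42224 − 2184²/148 = 9995.2432
Sample variance = 9995.2432 / 147 = 67.9949

67.995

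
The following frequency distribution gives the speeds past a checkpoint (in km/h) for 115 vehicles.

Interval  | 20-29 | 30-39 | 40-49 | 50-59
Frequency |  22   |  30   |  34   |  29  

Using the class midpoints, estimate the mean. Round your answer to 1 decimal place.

Midpoints: 24.5, 34.5, 44.5, 54.5
Σfm = 22×24.5 + 30×34.5 + 34×44.5 + 29×54.5 = 4667.5
n = Σf = 115
Mean = 4667.5 / 115 = 40.5870

40.6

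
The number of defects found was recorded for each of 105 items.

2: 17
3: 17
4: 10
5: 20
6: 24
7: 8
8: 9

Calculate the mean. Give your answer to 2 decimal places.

Values: 2, 3, 4, 5, 6, 7, 8
Σfx = 17×2 + 17×3 + 10×4 + 20×5 + 24×6 + 8×7 + 9×8 = 497
n = Σf = 105
Mean = 497 / 105 = 4.7333

4.73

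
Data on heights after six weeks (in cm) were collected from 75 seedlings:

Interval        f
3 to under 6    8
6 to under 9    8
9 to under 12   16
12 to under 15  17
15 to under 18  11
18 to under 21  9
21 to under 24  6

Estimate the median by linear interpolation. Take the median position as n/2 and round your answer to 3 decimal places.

12.971

Cumulative frequencies: 8, 16, 32, 49, 60, 69, 75
n = 75; position = n/2 = 37.5.
This falls in the class 12 to under 15: L = 12, F = 32, f = 17, h = 3.
Median ≈ 12 + ((37.5 − 32) / 17) × 3 = 12.9706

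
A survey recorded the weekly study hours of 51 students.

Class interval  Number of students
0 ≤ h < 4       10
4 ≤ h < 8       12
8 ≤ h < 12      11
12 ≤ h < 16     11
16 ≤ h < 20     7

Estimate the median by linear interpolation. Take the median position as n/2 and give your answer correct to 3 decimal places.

Cumulative frequencies: 10, 22, 33, 44, 51
n = 51; position = n/2 = 25.5.
This falls in the class 8 ≤ h < 12: L = 8, F = 22, f = 11, h = 4.
Median ≈ 8 + ((25.5 − 22) / 11) × 4 = 9.2727

9.273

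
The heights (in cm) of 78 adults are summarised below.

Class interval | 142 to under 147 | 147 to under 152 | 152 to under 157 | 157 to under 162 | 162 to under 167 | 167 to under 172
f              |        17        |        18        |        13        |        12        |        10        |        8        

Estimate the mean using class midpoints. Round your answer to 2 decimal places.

Midpoints: 144.5, 149.5, 154.5, 159.5, 164.5, 169.5
Σfm = 17×144.5 + 18×149.5 + 13×154.5 + 12×159.5 + 10×164.5 + 8×169.5 = 12071
n = Σf = 78
Mean = 12071 / 78 = 154.7564

154.76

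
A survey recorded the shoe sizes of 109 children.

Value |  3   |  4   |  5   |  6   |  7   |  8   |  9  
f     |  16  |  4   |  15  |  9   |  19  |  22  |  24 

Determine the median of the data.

7

Cumulative frequencies: 16, 20, 35, 44, 63, 85, 109
n = 109, so the median is the value in position (n+1)/2 = 55.
Position 55 falls at value 7.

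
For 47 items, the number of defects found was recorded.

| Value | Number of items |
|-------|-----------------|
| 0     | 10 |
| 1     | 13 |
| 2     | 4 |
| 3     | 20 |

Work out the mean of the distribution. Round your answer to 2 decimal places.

Values: 0, 1, 2, 3
Σfx = 10×0 + 13×1 + 4×2 + 20×3 = 81
n = Σf = 47
Mean = 81 / 47 = 1.7234

1.72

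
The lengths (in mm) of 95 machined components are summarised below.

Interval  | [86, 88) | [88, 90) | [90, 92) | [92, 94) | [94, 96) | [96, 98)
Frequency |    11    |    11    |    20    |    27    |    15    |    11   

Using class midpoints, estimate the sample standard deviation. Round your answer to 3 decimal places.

Midpoints: 87, 89, 91, 93, 95, 97
n = 95, Σfm = 8759, mean = 92.2000
Σfm² = 808407
Σf(m − x̄)² = Σfm² − (Σfm)²/n = 808407 − 8759²/95 = 827.2000
Sample variance = 827.2000 / 94 = 8.8000
Standard deviation = √8.8000 = 2.9665

2.966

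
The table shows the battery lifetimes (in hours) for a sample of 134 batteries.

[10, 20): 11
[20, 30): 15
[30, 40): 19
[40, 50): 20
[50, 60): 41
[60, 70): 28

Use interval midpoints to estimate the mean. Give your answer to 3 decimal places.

Midpoints: 15, 25, 35, 45, 55, 65
Σfm = 11×15 + 15×25 + 19×35 + 20×45 + 41×55 + 28×65 = 6180
n = Σf = 134
Mean = 6180 / 134 = 46.1194

46.119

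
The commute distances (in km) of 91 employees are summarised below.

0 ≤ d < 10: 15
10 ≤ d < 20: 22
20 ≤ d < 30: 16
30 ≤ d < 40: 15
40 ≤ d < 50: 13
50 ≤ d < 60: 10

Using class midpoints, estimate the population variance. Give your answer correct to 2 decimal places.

Midpoints: 5, 15, 25, 35, 45, 55
n = 91, Σfm = 2465, mean = 27.0879
Σfm² = 90275
Σf(m − x̄)² = Σfm² − (Σfm)²/n = 90275 − 2465²/91 = 23503.2967
Population variance = 23503.2967 / 91 = 258.2780

258.28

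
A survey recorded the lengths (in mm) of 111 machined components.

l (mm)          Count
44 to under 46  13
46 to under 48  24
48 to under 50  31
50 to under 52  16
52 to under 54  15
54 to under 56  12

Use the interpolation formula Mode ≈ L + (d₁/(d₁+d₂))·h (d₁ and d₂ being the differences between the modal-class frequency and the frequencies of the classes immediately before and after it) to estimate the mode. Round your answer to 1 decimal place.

48.6

Modal class: 48 to under 50 (highest frequency 31).
d₁ = 31 − 24 = 7, d₂ = 31 − 16 = 15
Mode ≈ 48 + (7/(7+15)) × 2 = 48 + 0.6364 = 48.6364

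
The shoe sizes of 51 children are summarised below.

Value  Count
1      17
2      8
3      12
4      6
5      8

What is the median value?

3

Cumulative frequencies: 17, 25, 37, 43, 51
n = 51, so the median is the value in position (n+1)/2 = 26.
Position 26 falls at value 3.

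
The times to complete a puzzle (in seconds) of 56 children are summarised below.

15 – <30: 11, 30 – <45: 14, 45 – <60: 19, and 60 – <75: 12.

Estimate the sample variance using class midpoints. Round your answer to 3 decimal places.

Midpoints: 22.5, 37.5, 52.5, 67.5
n = 56, Σfm = 2580, mean = 46.0714
Σfm² = 132300
Σf(m − x̄)² = Σfm² − (Σfm)²/n = 132300 − 2580²/56 = 13435.7143
Sample variance = 13435.7143 / 55 = 244.2857

244.286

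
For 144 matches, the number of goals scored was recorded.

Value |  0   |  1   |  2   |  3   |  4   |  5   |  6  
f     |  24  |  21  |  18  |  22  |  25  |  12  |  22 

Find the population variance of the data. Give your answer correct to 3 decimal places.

Values: 0, 1, 2, 3, 4, 5, 6
n = 144, Σfx = 415, mean = 2.8819
Σfx² = 1783
Σf(x − x̄)² = Σfx² − (Σfx)²/n = 1783 − 415²/144 = 586.9931
Population variance = 586.9931 / 144 = 4.0763

4.076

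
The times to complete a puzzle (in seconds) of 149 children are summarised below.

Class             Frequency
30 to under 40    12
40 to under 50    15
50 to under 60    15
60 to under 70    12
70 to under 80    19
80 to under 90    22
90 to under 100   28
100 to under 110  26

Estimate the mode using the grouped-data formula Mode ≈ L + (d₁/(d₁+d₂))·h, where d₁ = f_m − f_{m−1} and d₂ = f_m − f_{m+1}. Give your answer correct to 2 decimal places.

97.50

Modal class: 90 to under 100 (highest frequency 28).
d₁ = 28 − 22 = 6, d₂ = 28 − 26 = 2
Mode ≈ 90 + (6/(6+2)) × 10 = 90 + 7.5000 = 97.5000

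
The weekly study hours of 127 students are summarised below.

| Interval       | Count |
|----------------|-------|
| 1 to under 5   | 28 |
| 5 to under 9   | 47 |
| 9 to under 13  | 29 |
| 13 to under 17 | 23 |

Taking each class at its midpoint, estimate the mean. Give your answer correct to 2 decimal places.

Midpoints: 3, 7, 11, 15
Σfm = 28×3 + 47×7 + 29×11 + 23×15 = 1077
n = Σf = 127
Mean = 1077 / 127 = 8.4803

8.48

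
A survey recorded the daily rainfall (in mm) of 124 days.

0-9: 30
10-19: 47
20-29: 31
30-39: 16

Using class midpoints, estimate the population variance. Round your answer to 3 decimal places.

Midpoints: 4.5, 14.5, 24.5, 34.5
n = 124, Σfm = 2128, mean = 17.1613
Σfm² = 48141
Σf(m − x̄)² = Σfm² − (Σfm)²/n = 48141 − 2128²/124 = 11621.7742
Population variance = 11621.7742 / 124 = 93.7240

93.724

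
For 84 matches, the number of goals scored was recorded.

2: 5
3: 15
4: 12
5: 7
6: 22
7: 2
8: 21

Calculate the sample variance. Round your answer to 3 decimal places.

Values: 2, 3, 4, 5, 6, 7, 8
n = 84, Σfx = 452, mean = 5.3810
Σfx² = 2756
Σf(x − x̄)² = Σfx² − (Σfx)²/n = 2756 − 452²/84 = 323.8095
Sample variance = 323.8095 / 83 = 3.9013

3.901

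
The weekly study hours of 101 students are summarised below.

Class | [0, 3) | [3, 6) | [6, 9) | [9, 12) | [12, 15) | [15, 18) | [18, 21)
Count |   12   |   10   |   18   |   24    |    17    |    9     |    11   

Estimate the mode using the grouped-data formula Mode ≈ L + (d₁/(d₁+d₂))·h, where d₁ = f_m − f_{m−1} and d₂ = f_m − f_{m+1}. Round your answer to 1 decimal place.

10.4

Modal class: [9, 12) (highest frequency 24).
d₁ = 24 − 18 = 6, d₂ = 24 − 17 = 7
Mode ≈ 9 + (6/(6+7)) × 3 = 9 + 1.3846 = 10.3846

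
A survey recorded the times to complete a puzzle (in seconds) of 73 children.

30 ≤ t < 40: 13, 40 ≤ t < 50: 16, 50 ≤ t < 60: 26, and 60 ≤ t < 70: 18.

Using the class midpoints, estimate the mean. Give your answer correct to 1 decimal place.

51.7

Midpoints: 35, 45, 55, 65
Σfm = 13×35 + 16×45 + 26×55 + 18×65 = 3775
n = Σf = 73
Mean = 3775 / 73 = 51.7123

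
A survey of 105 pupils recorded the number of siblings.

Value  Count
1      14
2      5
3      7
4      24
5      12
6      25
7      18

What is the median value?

Cumulative frequencies: 14, 19, 26, 50, 62, 87, 105
n = 105, so the median is the value in position (n+1)/2 = 53.
Position 53 falls at value 5.

5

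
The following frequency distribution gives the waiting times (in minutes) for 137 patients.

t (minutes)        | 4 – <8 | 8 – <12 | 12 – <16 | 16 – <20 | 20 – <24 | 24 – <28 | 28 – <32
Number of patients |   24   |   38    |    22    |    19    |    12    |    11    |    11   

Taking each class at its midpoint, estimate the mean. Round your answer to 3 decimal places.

14.993

Midpoints: 6, 10, 14, 18, 22, 26, 30
Σfm = 24×6 + 38×10 + 22×14 + 19×18 + 12×22 + 11×26 + 11×30 = 2054
n = Σf = 137
Mean = 2054 / 137 = 14.9927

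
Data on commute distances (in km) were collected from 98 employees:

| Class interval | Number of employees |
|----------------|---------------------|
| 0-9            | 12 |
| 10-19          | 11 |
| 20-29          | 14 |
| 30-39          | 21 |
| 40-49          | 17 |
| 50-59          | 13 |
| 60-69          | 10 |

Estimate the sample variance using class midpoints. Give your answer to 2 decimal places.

335.04

Midpoints: 4.5, 14.5, 24.5, 34.5, 44.5, 54.5, 64.5
n = 98, Σfm = 3391, mean = 34.6020
Σfm² = 149834.5
Σf(m − x̄)² = Σfm² − (Σfm)²/n = 149834.5 − 3391²/98 = 32498.9796
Sample variance = 32498.9796 / 97 = 335.0410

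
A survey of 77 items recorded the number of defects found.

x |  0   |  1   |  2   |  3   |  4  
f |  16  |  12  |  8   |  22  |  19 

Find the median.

3

Cumulative frequencies: 16, 28, 36, 58, 77
n = 77, so the median is the value in position (n+1)/2 = 39.
Position 39 falls at value 3.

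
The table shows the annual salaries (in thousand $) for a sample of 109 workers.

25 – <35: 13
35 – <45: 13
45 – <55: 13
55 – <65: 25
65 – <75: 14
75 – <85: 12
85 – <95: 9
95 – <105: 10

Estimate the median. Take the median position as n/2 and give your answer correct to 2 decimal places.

Cumulative frequencies: 13, 26, 39, 64, 78, 90, 99, 109
n = 109; position = n/2 = 54.5.
This falls in the class 55 – <65: L = 55, F = 39, f = 25, h = 10.
Median ≈ 55 + ((54.5 − 39) / 25) × 10 = 61.2000

61.20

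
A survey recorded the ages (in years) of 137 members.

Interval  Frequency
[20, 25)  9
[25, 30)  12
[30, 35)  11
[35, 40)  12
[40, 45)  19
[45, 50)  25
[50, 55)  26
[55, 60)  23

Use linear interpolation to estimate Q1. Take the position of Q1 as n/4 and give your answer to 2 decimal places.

Cumulative frequencies: 9, 21, 32, 44, 63, 88, 114, 137
n = 137; position = n/4 = 34.25.
This falls in the class [35, 40): L = 35, F = 32, f = 12, h = 5.
Lower quartile ≈ 35 + ((34.25 − 32) / 12) × 5 = 35.9375

35.94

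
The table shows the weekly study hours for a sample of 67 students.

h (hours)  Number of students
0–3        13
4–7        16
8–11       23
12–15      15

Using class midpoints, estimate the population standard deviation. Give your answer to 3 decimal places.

Midpoints: 1.5, 5.5, 9.5, 13.5
n = 67, Σfm = 528.5, mean = 7.8881
Σfm² = 5322.75
Σf(m − x̄)² = Σfm² − (Σfm)²/n = 5322.75 − 528.5²/67 = 1153.9104
Population variance = 1153.9104 / 67 = 17.2225
Standard deviation = √17.2225 = 4.1500

4.150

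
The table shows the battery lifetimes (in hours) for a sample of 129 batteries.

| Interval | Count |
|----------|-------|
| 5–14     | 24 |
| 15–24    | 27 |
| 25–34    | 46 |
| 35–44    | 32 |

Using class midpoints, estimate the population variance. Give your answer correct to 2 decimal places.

Midpoints: 9.5, 19.5, 29.5, 39.5
n = 129, Σfm = 3375.5, mean = 26.1667
Σfm² = 102392.25
Σf(m − x̄)² = Σfm² − (Σfm)²/n = 102392.25 − 3375.5²/129 = 14066.6667
Population variance = 14066.6667 / 129 = 109.0439

109.04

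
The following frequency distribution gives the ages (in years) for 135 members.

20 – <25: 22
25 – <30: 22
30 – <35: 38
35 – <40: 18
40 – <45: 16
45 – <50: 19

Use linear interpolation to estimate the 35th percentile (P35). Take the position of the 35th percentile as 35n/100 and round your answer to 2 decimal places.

30.43

Cumulative frequencies: 22, 44, 82, 100, 116, 135
n = 135; position = 35n/100 = 47.25.
This falls in the class 30 – <35: L = 30, F = 44, f = 38, h = 5.
35th percentile ≈ 30 + ((47.25 − 44) / 38) × 5 = 30.4276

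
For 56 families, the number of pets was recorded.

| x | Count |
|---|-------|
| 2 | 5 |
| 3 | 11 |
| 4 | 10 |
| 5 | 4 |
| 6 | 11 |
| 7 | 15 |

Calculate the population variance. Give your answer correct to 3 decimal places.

3.024

Values: 2, 3, 4, 5, 6, 7
n = 56, Σfx = 274, mean = 4.8929
Σfx² = 1510
Σf(x − x̄)² = Σfx² − (Σfx)²/n = 1510 − 274²/56 = 169.3571
Population variance = 169.3571 / 56 = 3.0242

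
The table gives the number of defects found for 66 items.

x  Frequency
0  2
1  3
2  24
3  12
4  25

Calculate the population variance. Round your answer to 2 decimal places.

1.17

Values: 0, 1, 2, 3, 4
n = 66, Σfx = 187, mean = 2.8333
Σfx² = 607
Σf(x − x̄)² = Σfx² − (Σfx)²/n = 607 − 187²/66 = 77.1667
Population variance = 77.1667 / 66 = 1.1692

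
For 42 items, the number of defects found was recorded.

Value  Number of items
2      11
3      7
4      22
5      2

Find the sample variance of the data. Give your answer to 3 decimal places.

0.869

Values: 2, 3, 4, 5
n = 42, Σfx = 141, mean = 3.3571
Σfx² = 509
Σf(x − x̄)² = Σfx² − (Σfx)²/n = 509 − 141²/42 = 35.6429
Sample variance = 35.6429 / 41 = 0.8693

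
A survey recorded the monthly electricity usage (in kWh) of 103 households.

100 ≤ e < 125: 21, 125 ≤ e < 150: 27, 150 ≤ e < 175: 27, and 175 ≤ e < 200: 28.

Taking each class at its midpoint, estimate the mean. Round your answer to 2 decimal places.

Midpoints: 112.5, 137.5, 162.5, 187.5
Σfm = 21×112.5 + 27×137.5 + 27×162.5 + 28×187.5 = 15712.5
n = Σf = 103
Mean = 15712.5 / 103 = 152.5485

152.55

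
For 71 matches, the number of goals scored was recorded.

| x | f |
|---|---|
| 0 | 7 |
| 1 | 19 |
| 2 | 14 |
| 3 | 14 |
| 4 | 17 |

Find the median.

2

Cumulative frequencies: 7, 26, 40, 54, 71
n = 71, so the median is the value in position (n+1)/2 = 36.
Position 36 falls at value 2.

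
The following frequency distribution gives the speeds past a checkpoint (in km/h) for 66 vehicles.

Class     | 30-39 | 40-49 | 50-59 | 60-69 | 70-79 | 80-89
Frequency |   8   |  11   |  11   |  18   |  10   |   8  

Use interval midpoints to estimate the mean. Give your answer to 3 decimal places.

59.803

Midpoints: 34.5, 44.5, 54.5, 64.5, 74.5, 84.5
Σfm = 8×34.5 + 11×44.5 + 11×54.5 + 18×64.5 + 10×74.5 + 8×84.5 = 3947
n = Σf = 66
Mean = 3947 / 66 = 59.8030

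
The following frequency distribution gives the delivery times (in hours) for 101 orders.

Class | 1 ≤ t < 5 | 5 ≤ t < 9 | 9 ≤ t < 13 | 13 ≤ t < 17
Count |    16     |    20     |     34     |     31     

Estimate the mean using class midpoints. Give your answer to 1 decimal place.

10.2

Midpoints: 3, 7, 11, 15
Σfm = 16×3 + 20×7 + 34×11 + 31×15 = 1027
n = Σf = 101
Mean = 1027 / 101 = 10.1683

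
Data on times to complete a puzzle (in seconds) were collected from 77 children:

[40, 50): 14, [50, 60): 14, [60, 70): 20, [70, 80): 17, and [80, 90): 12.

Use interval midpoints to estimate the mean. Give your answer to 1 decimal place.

Midpoints: 45, 55, 65, 75, 85
Σfm = 14×45 + 14×55 + 20×65 + 17×75 + 12×85 = 4995
n = Σf = 77
Mean = 4995 / 77 = 64.8701

64.9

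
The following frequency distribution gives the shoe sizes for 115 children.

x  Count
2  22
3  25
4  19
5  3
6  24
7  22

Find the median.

Cumulative frequencies: 22, 47, 66, 69, 93, 115
n = 115, so the median is the value in position (n+1)/2 = 58.
Position 58 falls at value 4.

4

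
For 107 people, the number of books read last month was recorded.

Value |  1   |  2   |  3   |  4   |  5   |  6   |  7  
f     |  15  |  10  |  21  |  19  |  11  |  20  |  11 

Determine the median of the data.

Cumulative frequencies: 15, 25, 46, 65, 76, 96, 107
n = 107, so the median is the value in position (n+1)/2 = 54.
Position 54 falls at value 4.

4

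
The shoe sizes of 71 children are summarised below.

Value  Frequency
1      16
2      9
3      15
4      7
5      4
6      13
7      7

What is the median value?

Cumulative frequencies: 16, 25, 40, 47, 51, 64, 71
n = 71, so the median is the value in position (n+1)/2 = 36.
Position 36 falls at value 3.

3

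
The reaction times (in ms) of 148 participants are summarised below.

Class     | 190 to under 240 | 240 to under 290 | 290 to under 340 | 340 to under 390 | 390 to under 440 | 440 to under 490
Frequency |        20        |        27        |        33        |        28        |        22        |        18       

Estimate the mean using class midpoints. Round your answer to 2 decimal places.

Midpoints: 215, 265, 315, 365, 415, 465
Σfm = 20×215 + 27×265 + 33×315 + 28×365 + 22×415 + 18×465 = 49570
n = Σf = 148
Mean = 49570 / 148 = 334.9324

334.93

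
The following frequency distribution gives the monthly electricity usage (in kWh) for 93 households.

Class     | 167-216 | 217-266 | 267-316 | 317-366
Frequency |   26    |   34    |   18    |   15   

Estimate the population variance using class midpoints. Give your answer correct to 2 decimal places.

2655.80

Midpoints: 191.5, 241.5, 291.5, 341.5
n = 93, Σfm = 23559.5, mean = 253.3280
Σfm² = 6215269.25
Σf(m − x̄)² = Σfm² − (Σfm)²/n = 6215269.25 − 23559.5²/93 = 246989.2473
Population variance = 246989.2473 / 93 = 2655.7984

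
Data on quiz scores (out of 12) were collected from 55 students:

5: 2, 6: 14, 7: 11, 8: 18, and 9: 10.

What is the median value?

8

Cumulative frequencies: 2, 16, 27, 45, 55
n = 55, so the median is the value in position (n+1)/2 = 28.
Position 28 falls at value 8.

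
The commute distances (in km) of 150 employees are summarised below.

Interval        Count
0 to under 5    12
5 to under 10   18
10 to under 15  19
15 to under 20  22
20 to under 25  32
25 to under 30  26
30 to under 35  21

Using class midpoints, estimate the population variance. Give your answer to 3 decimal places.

Midpoints: 2.5, 7.5, 12.5, 17.5, 22.5, 27.5, 32.5
n = 150, Σfm = 2905, mean = 19.3667
Σfm² = 68837.5
Σf(m − x̄)² = Σfm² − (Σfm)²/n = 68837.5 − 2905²/150 = 12577.3333
Population variance = 12577.3333 / 150 = 83.8489

83.849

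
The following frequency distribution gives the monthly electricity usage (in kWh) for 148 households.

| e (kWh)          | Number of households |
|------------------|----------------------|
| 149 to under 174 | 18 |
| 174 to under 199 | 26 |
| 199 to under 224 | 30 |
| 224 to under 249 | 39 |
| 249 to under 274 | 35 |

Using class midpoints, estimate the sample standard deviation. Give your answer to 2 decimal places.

33.38

Midpoints: 161.5, 186.5, 211.5, 236.5, 261.5
n = 148, Σfm = 32477, mean = 219.4392
Σfm² = 7290523
Σf(m − x̄)² = Σfm² − (Σfm)²/n = 7290523 − 32477²/148 = 163796.4527
Sample variance = 163796.4527 / 147 = 1114.2616
Standard deviation = √1114.2616 = 33.3806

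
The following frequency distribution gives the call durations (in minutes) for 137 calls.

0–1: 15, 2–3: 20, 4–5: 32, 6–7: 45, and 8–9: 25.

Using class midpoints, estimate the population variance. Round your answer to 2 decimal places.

6.14

Midpoints: 0.5, 2.5, 4.5, 6.5, 8.5
n = 137, Σfm = 706.5, mean = 5.1569
Σfm² = 4484.25
Σf(m − x̄)² = Σfm² − (Σfm)²/n = 4484.25 − 706.5²/137 = 840.8759
Population variance = 840.8759 / 137 = 6.1378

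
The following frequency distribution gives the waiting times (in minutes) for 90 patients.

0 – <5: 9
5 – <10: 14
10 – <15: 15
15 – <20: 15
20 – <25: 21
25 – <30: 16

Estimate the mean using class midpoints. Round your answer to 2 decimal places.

16.56

Midpoints: 2.5, 7.5, 12.5, 17.5, 22.5, 27.5
Σfm = 9×2.5 + 14×7.5 + 15×12.5 + 15×17.5 + 21×22.5 + 16×27.5 = 1490
n = Σf = 90
Mean = 1490 / 90 = 16.5556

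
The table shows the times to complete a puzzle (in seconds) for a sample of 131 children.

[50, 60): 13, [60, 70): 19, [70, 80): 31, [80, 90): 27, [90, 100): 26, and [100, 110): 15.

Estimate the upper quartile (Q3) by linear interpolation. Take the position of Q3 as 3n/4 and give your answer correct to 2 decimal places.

93.17

Cumulative frequencies: 13, 32, 63, 90, 116, 131
n = 131; position = 3n/4 = 98.25.
This falls in the class [90, 100): L = 90, F = 90, f = 26, h = 10.
Upper quartile ≈ 90 + ((98.25 − 90) / 26) × 10 = 93.1731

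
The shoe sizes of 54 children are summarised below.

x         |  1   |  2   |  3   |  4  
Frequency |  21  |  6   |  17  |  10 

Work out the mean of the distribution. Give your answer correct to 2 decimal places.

Values: 1, 2, 3, 4
Σfx = 21×1 + 6×2 + 17×3 + 10×4 = 124
n = Σf = 54
Mean = 124 / 54 = 2.2963

2.30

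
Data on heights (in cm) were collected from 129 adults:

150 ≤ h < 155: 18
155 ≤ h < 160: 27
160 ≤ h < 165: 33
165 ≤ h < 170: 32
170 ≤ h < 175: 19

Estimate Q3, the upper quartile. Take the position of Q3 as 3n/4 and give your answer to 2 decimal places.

Cumulative frequencies: 18, 45, 78, 110, 129
n = 129; position = 3n/4 = 96.75.
This falls in the class 165 ≤ h < 170: L = 165, F = 78, f = 32, h = 5.
Upper quartile ≈ 165 + ((96.75 − 78) / 32) × 5 = 167.9297

167.93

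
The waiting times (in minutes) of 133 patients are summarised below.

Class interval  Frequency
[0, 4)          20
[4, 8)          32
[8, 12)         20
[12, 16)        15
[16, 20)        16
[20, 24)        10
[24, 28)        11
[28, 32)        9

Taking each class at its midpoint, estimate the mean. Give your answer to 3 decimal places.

12.827

Midpoints: 2, 6, 10, 14, 18, 22, 26, 30
Σfm = 20×2 + 32×6 + 20×10 + 15×14 + 16×18 + 10×22 + 11×26 + 9×30 = 1706
n = Σf = 133
Mean = 1706 / 133 = 12.8271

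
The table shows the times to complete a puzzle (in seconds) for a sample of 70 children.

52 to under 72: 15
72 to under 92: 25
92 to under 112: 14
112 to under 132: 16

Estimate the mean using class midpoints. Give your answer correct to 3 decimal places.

90.857

Midpoints: 62, 82, 102, 122
Σfm = 15×62 + 25×82 + 14×102 + 16×122 = 6360
n = Σf = 70
Mean = 6360 / 70 = 90.8571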